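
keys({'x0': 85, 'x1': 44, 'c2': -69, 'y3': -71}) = ['x0', 'x1', 'c2', 'y3']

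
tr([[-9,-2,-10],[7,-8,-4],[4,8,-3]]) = diagonal: (-9) + (-8) + (-3)
= -20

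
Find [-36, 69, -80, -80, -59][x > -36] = [69]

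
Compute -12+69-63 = -6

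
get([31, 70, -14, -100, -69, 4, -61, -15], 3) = -100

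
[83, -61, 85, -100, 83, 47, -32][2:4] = [85, -100]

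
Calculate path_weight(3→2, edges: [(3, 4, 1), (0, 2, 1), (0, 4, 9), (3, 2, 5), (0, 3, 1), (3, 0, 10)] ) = w(3→2)=5
= 5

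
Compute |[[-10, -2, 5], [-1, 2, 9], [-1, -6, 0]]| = -482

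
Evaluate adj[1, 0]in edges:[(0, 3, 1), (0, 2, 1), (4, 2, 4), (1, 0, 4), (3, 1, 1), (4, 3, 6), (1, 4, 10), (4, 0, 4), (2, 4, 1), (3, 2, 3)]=4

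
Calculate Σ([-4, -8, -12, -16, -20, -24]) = -84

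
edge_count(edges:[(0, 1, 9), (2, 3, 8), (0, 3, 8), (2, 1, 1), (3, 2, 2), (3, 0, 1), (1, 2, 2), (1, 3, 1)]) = 8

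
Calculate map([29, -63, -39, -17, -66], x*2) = 29*2=58, -63*2=-126, -39*2=-78, -17*2=-34, -66*2=-132
= [58, -126, -78, -34, -132]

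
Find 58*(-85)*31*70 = -10698100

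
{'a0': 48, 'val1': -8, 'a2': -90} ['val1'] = -8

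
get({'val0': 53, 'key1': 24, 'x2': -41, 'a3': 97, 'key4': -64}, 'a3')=97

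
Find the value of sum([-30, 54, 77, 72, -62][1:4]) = slice → [54, 77, 72]
54 + 77 + 72
= 203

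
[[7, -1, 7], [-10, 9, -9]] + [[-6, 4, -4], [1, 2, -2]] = [[1, 3, 3], [-9, 11, -11]]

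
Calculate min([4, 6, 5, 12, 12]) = 4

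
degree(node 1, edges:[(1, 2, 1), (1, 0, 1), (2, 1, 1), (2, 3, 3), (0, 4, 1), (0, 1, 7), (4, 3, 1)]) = 4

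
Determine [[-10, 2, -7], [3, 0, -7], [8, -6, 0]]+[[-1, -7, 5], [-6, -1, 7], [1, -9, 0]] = [[-11, -5, -2], [-3, -1, 0], [9, -15, 0]]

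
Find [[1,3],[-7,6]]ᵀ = [[1, -7], [3, 6]]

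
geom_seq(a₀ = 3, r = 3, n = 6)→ a_0 = 3*3^0 = 3
a_1 = 3*3^1 = 9
a_2 = 3*3^2 = 27
...
= [3, 9, 27, 81, 243, 729]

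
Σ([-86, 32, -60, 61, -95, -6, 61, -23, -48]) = (-86) + 32 + (-60) + 61 + (-95) + (-6) + 61 + (-23) + (-48)
= -164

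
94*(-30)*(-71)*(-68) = -13614960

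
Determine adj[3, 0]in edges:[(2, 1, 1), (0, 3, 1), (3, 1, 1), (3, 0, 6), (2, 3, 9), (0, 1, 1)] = 6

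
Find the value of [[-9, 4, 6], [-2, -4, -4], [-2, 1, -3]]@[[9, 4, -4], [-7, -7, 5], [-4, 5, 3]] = [[-133, -34, 74], [26, 0, -24], [-13, -30, 4]]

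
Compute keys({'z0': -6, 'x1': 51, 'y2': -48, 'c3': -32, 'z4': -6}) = ['z0', 'x1', 'y2', 'c3', 'z4']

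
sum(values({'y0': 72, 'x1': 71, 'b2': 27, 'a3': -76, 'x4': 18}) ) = 112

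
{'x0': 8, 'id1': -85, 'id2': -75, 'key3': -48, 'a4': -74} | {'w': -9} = {'x0': 8, 'id1': -85, 'id2': -75, 'key3': -48, 'a4': -74, 'w': -9}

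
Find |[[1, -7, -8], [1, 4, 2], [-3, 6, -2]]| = (1)*(1)*det([[4, 2], [6, -2]]) + (-1)*(-7)*det([[1, 2], [-3, -2]]) + (1)*(-8)*det([[1, 4], [-3, 6]])
= -20 + 28 + -144
= -136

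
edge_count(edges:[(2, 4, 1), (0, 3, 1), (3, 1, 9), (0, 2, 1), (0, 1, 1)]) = 5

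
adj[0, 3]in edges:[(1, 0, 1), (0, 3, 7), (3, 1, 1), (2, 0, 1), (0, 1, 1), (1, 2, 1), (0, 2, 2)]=7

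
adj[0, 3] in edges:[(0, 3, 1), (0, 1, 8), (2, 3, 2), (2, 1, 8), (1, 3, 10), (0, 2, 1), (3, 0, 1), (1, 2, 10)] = 1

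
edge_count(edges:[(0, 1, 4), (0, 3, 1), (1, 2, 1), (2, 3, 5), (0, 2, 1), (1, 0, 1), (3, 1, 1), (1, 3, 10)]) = 8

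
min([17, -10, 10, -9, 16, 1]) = -10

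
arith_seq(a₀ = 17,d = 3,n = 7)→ [17, 20, 23, 26, 29, 32, 35]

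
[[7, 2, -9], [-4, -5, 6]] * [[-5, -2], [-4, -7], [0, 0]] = [[-43, -28], [40, 43]]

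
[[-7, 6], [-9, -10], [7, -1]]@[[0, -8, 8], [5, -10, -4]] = C[0][0] = (-7)*(0) + (6)*(5) = 30
C[0][1] = (-7)*(-8) + (6)*(-10) = -4
C[0][2] = (-7)*(8) + (6)*(-4) = -80
C[1][0] = (-9)*(0) + (-10)*(5) = -50
C[1][1] = (-9)*(-8) + (-10)*(-10) = 172
C[1][2] = (-9)*(8) + (-10)*(-4) = -32
... (3 more cells)
= [[30, -4, -80], [-50, 172, -32], [-5, -46, 60]]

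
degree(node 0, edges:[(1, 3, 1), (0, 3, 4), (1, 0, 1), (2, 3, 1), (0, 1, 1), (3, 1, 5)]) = 3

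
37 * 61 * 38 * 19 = 1629554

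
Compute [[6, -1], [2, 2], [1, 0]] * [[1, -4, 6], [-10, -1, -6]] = [[16, -23, 42], [-18, -10, 0], [1, -4, 6]]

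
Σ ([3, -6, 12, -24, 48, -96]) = -63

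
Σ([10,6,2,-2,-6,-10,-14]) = -14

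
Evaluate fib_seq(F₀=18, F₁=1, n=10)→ F_2 = F_1 + F_0 = 19
F_3 = F_2 + F_1 = 20
F_4 = F_3 + F_2 = 39
...
= [18, 1, 19, 20, 39, 59, 98, 157, 255, 412]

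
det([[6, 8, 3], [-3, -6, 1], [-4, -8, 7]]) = (1)*(6)*det([[-6, 1], [-8, 7]]) + (-1)*(8)*det([[-3, 1], [-4, 7]]) + (1)*(3)*det([[-3, -6], [-4, -8]])
= -204 + 136 + 0
= -68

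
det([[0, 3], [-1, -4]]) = (0)*(-4) - (3)*(-1)
= 3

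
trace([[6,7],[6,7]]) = diagonal: 6 + 7
= 13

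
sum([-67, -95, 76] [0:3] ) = slice → [-67, -95, 76]
(-67) + (-95) + 76
= -86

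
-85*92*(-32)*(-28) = -7006720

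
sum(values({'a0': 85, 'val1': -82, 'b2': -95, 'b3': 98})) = 6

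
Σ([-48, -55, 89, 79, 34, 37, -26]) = 110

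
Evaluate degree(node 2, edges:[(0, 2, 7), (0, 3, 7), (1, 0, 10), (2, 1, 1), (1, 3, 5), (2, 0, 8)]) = incident: (0,2), (2,1), (2,0)
= 3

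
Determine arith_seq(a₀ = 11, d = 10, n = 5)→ a_0 = 11 + 0*10 = 11
a_1 = 11 + 1*10 = 21
a_2 = 11 + 2*10 = 31
...
= [11, 21, 31, 41, 51]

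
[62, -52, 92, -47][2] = 92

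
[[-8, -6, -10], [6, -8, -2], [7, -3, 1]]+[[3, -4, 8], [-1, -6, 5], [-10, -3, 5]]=[[-5, -10, -2], [5, -14, 3], [-3, -6, 6]]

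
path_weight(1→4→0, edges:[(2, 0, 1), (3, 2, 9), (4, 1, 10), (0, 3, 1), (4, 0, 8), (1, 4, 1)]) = w(1→4)=1 + w(4→0)=8
= 9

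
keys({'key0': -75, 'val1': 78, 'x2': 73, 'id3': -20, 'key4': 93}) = ['key0', 'val1', 'x2', 'id3', 'key4']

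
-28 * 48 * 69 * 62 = -5749632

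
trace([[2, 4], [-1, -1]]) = diagonal: 2 + (-1)
= 1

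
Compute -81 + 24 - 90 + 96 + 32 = -19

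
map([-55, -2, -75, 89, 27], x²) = (-55)²=3025, (-2)²=4, (-75)²=5625, (89)²=7921, (27)²=729
= [3025, 4, 5625, 7921, 729]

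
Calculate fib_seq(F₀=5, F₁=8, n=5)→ [5, 8, 13, 21, 34]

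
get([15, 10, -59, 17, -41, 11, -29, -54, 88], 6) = -29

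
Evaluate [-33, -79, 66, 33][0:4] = [-33, -79, 66, 33]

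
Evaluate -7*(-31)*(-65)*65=-916825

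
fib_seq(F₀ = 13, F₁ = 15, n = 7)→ F_2 = F_1 + F_0 = 28
F_3 = F_2 + F_1 = 43
F_4 = F_3 + F_2 = 71
...
= [13, 15, 28, 43, 71, 114, 185]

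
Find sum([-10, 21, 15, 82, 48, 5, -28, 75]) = 208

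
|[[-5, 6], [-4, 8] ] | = (-5)*(8) - (6)*(-4)
= -16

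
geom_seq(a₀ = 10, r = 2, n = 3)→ [10, 20, 40]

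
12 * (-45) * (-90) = 48600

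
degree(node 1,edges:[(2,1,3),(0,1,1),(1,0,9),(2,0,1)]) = 3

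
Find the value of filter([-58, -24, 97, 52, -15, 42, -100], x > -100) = [-58, -24, 97, 52, -15, 42]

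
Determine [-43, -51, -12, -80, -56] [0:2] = [-43, -51]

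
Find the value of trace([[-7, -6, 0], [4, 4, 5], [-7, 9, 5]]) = diagonal: (-7) + 4 + 5
= 2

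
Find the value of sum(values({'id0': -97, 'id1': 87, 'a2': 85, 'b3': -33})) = 42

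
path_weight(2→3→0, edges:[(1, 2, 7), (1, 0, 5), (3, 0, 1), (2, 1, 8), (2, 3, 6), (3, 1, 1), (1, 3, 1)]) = w(2→3)=6 + w(3→0)=1
= 7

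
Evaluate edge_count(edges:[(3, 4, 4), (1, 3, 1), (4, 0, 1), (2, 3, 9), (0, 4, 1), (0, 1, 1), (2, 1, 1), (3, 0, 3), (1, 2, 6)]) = 9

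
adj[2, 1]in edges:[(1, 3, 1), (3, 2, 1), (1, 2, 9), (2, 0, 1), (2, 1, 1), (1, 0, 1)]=1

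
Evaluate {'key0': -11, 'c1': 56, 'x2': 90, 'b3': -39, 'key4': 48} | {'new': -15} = {'key0': -11, 'c1': 56, 'x2': 90, 'b3': -39, 'key4': 48, 'new': -15}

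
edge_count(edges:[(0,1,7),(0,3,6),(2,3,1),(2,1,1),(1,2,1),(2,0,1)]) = 6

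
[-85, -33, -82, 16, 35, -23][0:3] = [-85, -33, -82]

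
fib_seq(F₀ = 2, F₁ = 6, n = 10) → [2, 6, 8, 14, 22, 36, 58, 94, 152, 246]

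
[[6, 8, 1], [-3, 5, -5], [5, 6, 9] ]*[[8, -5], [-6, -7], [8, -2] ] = C[0][0] = (6)*(8) + (8)*(-6) + (1)*(8) = 8
C[0][1] = (6)*(-5) + (8)*(-7) + (1)*(-2) = -88
C[1][0] = (-3)*(8) + (5)*(-6) + (-5)*(8) = -94
C[1][1] = (-3)*(-5) + (5)*(-7) + (-5)*(-2) = -10
C[2][0] = (5)*(8) + (6)*(-6) + (9)*(8) = 76
C[2][1] = (5)*(-5) + (6)*(-7) + (9)*(-2) = -85
= [[8, -88], [-94, -10], [76, -85]]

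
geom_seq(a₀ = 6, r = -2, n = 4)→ a_0 = 6*(-2)^0 = 6
a_1 = 6*(-2)^1 = -12
a_2 = 6*(-2)^2 = 24
...
= [6, -12, 24, -48]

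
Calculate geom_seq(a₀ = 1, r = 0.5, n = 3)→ a_0 = 1*0.5^0 = 1.0
a_1 = 1*0.5^1 = 0.5
a_2 = 1*0.5^2 = 0.25
= [1.0, 0.5, 0.25]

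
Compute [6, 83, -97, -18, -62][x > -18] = keep x where x > -18: 6✓, 83✓, -97✗, -18✗, -62✗
= [6, 83]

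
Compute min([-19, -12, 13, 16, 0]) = -19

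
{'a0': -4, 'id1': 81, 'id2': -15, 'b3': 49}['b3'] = 49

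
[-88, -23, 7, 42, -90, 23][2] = 7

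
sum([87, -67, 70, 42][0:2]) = 20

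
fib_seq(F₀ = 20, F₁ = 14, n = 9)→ [20, 14, 34, 48, 82, 130, 212, 342, 554]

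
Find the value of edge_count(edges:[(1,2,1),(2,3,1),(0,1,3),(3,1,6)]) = 4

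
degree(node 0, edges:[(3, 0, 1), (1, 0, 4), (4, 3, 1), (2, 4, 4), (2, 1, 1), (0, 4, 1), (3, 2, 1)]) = incident: (3,0), (1,0), (0,4)
= 3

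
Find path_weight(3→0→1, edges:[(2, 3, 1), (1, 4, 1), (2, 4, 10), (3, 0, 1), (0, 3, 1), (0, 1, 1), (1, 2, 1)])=2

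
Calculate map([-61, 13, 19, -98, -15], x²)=(-61)²=3721, (13)²=169, (19)²=361, (-98)²=9604, (-15)²=225
= [3721, 169, 361, 9604, 225]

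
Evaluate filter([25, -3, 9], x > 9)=[25]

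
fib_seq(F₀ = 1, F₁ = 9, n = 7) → [1, 9, 10, 19, 29, 48, 77]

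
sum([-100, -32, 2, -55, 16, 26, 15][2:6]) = slice → [2, -55, 16, 26]
2 + (-55) + 16 + 26
= -11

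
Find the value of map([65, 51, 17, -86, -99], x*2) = 65*2=130, 51*2=102, 17*2=34, -86*2=-172, -99*2=-198
= [130, 102, 34, -172, -198]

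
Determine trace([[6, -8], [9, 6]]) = 12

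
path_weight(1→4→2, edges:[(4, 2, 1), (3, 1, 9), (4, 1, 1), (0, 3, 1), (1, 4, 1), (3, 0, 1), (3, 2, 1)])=w(1→4)=1 + w(4→2)=1
= 2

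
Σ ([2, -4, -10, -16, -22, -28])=2 + (-4) + (-10) + (-16) + (-22) + (-28)
= -78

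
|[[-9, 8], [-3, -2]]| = (-9)*(-2) - (8)*(-3)
= 42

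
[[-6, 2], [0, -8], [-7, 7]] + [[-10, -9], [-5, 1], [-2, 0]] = [[-16, -7], [-5, -7], [-9, 7]]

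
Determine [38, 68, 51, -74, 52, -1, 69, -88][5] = -1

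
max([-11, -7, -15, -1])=-1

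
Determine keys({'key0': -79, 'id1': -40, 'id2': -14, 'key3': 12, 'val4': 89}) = ['key0', 'id1', 'id2', 'key3', 'val4']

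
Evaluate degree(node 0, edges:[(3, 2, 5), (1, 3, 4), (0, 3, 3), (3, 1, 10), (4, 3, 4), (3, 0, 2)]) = 2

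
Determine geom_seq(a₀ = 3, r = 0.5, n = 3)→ [3.0, 1.5, 0.75]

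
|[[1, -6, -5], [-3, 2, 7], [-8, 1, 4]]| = 200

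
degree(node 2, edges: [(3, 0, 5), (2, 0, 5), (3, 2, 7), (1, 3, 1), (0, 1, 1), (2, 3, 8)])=incident: (2,0), (3,2), (2,3)
= 3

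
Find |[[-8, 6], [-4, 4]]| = (-8)*(4) - (6)*(-4)
= -8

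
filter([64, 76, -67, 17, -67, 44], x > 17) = [64, 76, 44]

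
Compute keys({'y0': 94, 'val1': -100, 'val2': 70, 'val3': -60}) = ['y0', 'val1', 'val2', 'val3']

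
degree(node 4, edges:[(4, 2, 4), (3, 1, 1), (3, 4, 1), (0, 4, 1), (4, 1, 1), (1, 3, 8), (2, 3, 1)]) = incident: (4,2), (3,4), (0,4), (4,1)
= 4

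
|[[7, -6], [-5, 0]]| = (7)*(0) - (-6)*(-5)
= -30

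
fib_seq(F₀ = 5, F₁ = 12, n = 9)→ [5, 12, 17, 29, 46, 75, 121, 196, 317]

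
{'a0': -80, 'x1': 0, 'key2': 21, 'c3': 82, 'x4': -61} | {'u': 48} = {'a0': -80, 'x1': 0, 'key2': 21, 'c3': 82, 'x4': -61, 'u': 48}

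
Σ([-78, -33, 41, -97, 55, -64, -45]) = (-78) + (-33) + 41 + (-97) + 55 + (-64) + (-45)
= -221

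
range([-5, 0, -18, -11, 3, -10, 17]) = 35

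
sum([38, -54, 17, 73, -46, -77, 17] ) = 38 + (-54) + 17 + 73 + (-46) + (-77) + 17
= -32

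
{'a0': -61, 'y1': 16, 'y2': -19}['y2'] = -19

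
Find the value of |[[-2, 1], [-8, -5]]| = 18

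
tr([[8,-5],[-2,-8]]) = 0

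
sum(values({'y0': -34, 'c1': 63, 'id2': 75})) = 104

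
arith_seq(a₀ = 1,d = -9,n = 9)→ [1, -8, -17, -26, -35, -44, -53, -62, -71]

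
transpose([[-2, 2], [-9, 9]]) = [[-2, -9], [2, 9]]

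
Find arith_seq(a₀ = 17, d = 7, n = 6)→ [17, 24, 31, 38, 45, 52]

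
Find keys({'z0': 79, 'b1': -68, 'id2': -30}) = ['z0', 'b1', 'id2']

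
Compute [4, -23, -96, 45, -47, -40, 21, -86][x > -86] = keep x where x > -86: 4✓, -23✓, -96✗, 45✓, -47✓, -40✓, 21✓, -86✗
= [4, -23, 45, -47, -40, 21]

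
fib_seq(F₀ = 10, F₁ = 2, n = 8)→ F_2 = F_1 + F_0 = 12
F_3 = F_2 + F_1 = 14
F_4 = F_3 + F_2 = 26
...
= [10, 2, 12, 14, 26, 40, 66, 106]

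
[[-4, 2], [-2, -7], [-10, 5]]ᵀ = [[-4, -2, -10], [2, -7, 5]]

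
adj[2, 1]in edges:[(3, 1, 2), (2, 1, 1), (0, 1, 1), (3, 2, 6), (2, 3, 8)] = 1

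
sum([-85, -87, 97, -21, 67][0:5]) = -29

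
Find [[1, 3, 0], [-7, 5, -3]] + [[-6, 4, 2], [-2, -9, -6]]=[[-5, 7, 2], [-9, -4, -9]]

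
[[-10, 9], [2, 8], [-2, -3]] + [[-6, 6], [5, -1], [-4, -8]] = [[-16, 15], [7, 7], [-6, -11]]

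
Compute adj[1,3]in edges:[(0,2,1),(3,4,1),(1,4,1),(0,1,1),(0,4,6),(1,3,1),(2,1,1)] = 1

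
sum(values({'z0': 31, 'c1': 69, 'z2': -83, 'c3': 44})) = 61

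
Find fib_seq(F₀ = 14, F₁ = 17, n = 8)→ F_2 = F_1 + F_0 = 31
F_3 = F_2 + F_1 = 48
F_4 = F_3 + F_2 = 79
...
= [14, 17, 31, 48, 79, 127, 206, 333]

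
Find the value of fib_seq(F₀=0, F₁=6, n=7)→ F_2 = F_1 + F_0 = 6
F_3 = F_2 + F_1 = 12
F_4 = F_3 + F_2 = 18
...
= [0, 6, 6, 12, 18, 30, 48]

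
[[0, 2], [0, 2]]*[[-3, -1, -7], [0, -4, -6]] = C[0][0] = (0)*(-3) + (2)*(0) = 0
C[0][1] = (0)*(-1) + (2)*(-4) = -8
C[0][2] = (0)*(-7) + (2)*(-6) = -12
C[1][0] = (0)*(-3) + (2)*(0) = 0
C[1][1] = (0)*(-1) + (2)*(-4) = -8
C[1][2] = (0)*(-7) + (2)*(-6) = -12
= [[0, -8, -12], [0, -8, -12]]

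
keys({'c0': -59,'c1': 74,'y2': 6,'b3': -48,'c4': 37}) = ['c0', 'c1', 'y2', 'b3', 'c4']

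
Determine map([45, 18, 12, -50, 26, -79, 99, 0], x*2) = [90, 36, 24, -100, 52, -158, 198, 0]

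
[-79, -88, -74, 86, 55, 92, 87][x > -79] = [-74, 86, 55, 92, 87]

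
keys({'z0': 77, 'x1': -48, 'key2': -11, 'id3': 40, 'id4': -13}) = ['z0', 'x1', 'key2', 'id3', 'id4']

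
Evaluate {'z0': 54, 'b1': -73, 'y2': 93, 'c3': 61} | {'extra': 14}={'z0': 54, 'b1': -73, 'y2': 93, 'c3': 61, 'extra': 14}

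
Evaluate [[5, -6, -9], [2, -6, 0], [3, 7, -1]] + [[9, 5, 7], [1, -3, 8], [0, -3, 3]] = [[14, -1, -2], [3, -9, 8], [3, 4, 2]]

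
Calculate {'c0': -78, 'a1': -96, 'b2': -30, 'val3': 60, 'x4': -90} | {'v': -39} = {'c0': -78, 'a1': -96, 'b2': -30, 'val3': 60, 'x4': -90, 'v': -39}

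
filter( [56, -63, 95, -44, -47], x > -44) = keep x where x > -44: 56✓, -63✗, 95✓, -44✗, -47✗
= [56, 95]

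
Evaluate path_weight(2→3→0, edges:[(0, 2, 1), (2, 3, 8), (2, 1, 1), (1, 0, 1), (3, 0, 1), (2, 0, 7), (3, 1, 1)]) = 9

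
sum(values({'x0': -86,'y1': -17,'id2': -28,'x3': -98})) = -229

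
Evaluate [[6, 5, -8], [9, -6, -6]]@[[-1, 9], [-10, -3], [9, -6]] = [[-128, 87], [-3, 135]]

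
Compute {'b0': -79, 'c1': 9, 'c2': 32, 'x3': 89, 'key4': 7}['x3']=89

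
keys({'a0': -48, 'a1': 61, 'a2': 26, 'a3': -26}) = ['a0', 'a1', 'a2', 'a3']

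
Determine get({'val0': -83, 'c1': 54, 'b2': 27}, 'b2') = 27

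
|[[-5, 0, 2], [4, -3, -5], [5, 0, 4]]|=(1)*(-5)*det([[-3, -5], [0, 4]]) + (-1)*(0)*det([[4, -5], [5, 4]]) + (1)*(2)*det([[4, -3], [5, 0]])
= 60 + 0 + 30
= 90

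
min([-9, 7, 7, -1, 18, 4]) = -9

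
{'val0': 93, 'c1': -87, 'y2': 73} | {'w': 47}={'val0': 93, 'c1': -87, 'y2': 73, 'w': 47}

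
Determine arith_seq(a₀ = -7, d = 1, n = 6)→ a_0 = -7 + 0*1 = -7
a_1 = -7 + 1*1 = -6
a_2 = -7 + 2*1 = -5
...
= [-7, -6, -5, -4, -3, -2]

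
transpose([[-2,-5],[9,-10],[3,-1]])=[[-2, 9, 3], [-5, -10, -1]]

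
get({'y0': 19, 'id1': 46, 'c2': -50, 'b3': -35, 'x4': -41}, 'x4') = -41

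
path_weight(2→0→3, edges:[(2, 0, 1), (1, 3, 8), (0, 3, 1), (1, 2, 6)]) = w(2→0)=1 + w(0→3)=1
= 2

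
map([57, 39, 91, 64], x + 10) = 57+10=67, 39+10=49, 91+10=101, 64+10=74
= [67, 49, 101, 74]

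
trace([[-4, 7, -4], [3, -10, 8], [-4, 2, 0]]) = -14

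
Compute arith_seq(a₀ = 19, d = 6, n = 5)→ [19, 25, 31, 37, 43]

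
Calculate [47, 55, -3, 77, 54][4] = 54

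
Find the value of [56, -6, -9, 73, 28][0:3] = [56, -6, -9]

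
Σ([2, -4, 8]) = 2 + -4 + 8
= 6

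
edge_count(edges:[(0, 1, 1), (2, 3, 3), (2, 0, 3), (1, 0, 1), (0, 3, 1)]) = 5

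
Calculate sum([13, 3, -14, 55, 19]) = 76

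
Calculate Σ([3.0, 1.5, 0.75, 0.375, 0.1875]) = 3.0 + 1.5 + 0.75 + 0.375 + 0.1875
= 5.8125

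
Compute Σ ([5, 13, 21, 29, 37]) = 5 + 13 + 21 + 29 + 37
= 105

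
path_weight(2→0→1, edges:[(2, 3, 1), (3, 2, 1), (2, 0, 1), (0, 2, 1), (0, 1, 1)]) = w(2→0)=1 + w(0→1)=1
= 2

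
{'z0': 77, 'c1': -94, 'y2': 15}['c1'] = -94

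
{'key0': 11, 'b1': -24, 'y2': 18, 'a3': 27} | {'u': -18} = {'key0': 11, 'b1': -24, 'y2': 18, 'a3': 27, 'u': -18}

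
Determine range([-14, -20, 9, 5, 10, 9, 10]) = 30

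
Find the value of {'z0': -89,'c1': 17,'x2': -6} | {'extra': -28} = {'z0': -89, 'c1': 17, 'x2': -6, 'extra': -28}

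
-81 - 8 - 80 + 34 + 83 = -52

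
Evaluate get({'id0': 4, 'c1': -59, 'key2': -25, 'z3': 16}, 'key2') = -25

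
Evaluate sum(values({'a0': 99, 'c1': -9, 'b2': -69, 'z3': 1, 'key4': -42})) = -20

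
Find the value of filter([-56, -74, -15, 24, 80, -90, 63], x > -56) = [-15, 24, 80, 63]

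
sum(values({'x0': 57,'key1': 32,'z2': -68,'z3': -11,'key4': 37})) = 57 + 32 + (-68) + (-11) + 37
= 47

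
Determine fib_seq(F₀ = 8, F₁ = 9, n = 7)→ F_2 = F_1 + F_0 = 17
F_3 = F_2 + F_1 = 26
F_4 = F_3 + F_2 = 43
...
= [8, 9, 17, 26, 43, 69, 112]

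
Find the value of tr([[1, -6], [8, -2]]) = -1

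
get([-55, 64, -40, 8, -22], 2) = -40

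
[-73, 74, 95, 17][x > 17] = [74, 95]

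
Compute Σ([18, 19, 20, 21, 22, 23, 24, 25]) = 18 + 19 + 20 + 21 + 22 + 23 + 24 + 25
= 172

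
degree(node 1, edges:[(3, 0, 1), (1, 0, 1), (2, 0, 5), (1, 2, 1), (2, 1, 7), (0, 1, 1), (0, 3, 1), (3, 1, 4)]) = incident: (1,0), (1,2), (2,1), (0,1), (3,1)
= 5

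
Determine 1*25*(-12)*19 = -5700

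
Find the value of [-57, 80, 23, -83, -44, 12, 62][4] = -44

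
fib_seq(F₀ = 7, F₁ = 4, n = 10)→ [7, 4, 11, 15, 26, 41, 67, 108, 175, 283]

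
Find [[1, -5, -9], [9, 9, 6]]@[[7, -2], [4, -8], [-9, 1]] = C[0][0] = (1)*(7) + (-5)*(4) + (-9)*(-9) = 68
C[0][1] = (1)*(-2) + (-5)*(-8) + (-9)*(1) = 29
C[1][0] = (9)*(7) + (9)*(4) + (6)*(-9) = 45
C[1][1] = (9)*(-2) + (9)*(-8) + (6)*(1) = -84
= [[68, 29], [45, -84]]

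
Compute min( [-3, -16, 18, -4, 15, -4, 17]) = -16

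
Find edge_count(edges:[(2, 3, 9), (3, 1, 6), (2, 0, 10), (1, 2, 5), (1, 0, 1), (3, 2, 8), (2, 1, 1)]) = 7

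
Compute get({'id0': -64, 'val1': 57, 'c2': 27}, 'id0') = -64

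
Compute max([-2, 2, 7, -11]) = 7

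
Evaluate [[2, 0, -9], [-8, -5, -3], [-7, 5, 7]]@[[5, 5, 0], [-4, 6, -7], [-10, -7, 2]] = C[0][0] = (2)*(5) + (0)*(-4) + (-9)*(-10) = 100
C[0][1] = (2)*(5) + (0)*(6) + (-9)*(-7) = 73
C[0][2] = (2)*(0) + (0)*(-7) + (-9)*(2) = -18
C[1][0] = (-8)*(5) + (-5)*(-4) + (-3)*(-10) = 10
C[1][1] = (-8)*(5) + (-5)*(6) + (-3)*(-7) = -49
C[1][2] = (-8)*(0) + (-5)*(-7) + (-3)*(2) = 29
... (3 more cells)
= [[100, 73, -18], [10, -49, 29], [-125, -54, -21]]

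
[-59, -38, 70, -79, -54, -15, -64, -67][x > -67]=[-59, -38, 70, -54, -15, -64]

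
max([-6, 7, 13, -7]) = 13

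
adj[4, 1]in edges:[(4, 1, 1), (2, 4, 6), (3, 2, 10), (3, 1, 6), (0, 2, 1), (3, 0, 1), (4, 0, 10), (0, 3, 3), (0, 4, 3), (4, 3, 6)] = 1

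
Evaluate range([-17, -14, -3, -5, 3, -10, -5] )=20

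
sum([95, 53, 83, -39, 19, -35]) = 95 + 53 + 83 + (-39) + 19 + (-35)
= 176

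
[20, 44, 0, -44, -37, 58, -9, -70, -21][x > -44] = [20, 44, 0, -37, 58, -9, -21]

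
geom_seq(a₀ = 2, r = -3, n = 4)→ a_0 = 2*(-3)^0 = 2
a_1 = 2*(-3)^1 = -6
a_2 = 2*(-3)^2 = 18
...
= [2, -6, 18, -54]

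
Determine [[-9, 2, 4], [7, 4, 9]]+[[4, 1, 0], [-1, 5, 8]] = [[-5, 3, 4], [6, 9, 17]]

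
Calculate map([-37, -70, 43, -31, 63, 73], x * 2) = [-74, -140, 86, -62, 126, 146]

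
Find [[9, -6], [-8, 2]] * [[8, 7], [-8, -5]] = C[0][0] = (9)*(8) + (-6)*(-8) = 120
C[0][1] = (9)*(7) + (-6)*(-5) = 93
C[1][0] = (-8)*(8) + (2)*(-8) = -80
C[1][1] = (-8)*(7) + (2)*(-5) = -66
= [[120, 93], [-80, -66]]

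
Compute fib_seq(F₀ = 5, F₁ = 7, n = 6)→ [5, 7, 12, 19, 31, 50]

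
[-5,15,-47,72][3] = 72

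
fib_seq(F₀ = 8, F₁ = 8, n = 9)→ F_2 = F_1 + F_0 = 16
F_3 = F_2 + F_1 = 24
F_4 = F_3 + F_2 = 40
...
= [8, 8, 16, 24, 40, 64, 104, 168, 272]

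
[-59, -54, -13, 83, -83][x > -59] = keep x where x > -59: -59✗, -54✓, -13✓, 83✓, -83✗
= [-54, -13, 83]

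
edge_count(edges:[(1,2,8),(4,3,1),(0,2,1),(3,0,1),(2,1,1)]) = 5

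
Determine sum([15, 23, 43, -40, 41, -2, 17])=97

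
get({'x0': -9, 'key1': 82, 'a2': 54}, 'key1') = 82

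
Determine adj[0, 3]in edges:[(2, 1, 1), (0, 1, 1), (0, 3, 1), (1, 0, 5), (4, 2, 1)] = 1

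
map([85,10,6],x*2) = 85*2=170, 10*2=20, 6*2=12
= [170, 20, 12]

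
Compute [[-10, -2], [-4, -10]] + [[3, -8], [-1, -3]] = [[-7, -10], [-5, -13]]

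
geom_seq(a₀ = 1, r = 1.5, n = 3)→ a_0 = 1*1.5^0 = 1.0
a_1 = 1*1.5^1 = 1.5
a_2 = 1*1.5^2 = 2.25
= [1.0, 1.5, 2.25]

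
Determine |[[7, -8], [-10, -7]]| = (7)*(-7) - (-8)*(-10)
= -129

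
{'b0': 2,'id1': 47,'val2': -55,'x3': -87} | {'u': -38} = {'b0': 2, 'id1': 47, 'val2': -55, 'x3': -87, 'u': -38}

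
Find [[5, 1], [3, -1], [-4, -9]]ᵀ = [[5, 3, -4], [1, -1, -9]]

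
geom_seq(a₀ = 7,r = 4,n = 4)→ [7, 28, 112, 448]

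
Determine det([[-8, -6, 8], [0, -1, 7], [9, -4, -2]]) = (1)*(-8)*det([[-1, 7], [-4, -2]]) + (-1)*(-6)*det([[0, 7], [9, -2]]) + (1)*(8)*det([[0, -1], [9, -4]])
= -240 + -378 + 72
= -546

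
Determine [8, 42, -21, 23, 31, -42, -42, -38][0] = 8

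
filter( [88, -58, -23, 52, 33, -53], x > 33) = keep x where x > 33: 88✓, -58✗, -23✗, 52✓, 33✗, -53✗
= [88, 52]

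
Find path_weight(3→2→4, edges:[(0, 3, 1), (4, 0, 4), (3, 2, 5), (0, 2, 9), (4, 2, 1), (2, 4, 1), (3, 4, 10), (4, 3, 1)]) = 6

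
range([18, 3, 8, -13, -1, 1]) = 31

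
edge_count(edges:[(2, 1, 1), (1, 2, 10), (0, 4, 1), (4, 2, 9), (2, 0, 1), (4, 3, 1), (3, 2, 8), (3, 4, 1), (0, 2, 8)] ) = 9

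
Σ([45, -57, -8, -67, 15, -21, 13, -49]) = 45 + (-57) + (-8) + (-67) + 15 + (-21) + 13 + (-49)
= -129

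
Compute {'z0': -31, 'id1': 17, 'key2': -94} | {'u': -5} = {'z0': -31, 'id1': 17, 'key2': -94, 'u': -5}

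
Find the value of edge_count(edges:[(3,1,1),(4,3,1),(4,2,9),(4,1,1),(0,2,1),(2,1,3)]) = 6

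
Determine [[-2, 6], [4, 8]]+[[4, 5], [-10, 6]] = [[2, 11], [-6, 14]]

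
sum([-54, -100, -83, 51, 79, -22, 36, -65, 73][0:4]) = -186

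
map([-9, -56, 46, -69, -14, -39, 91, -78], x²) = (-9)²=81, (-56)²=3136, (46)²=2116, (-69)²=4761, (-14)²=196, (-39)²=1521, (91)²=8281, (-78)²=6084
= [81, 3136, 2116, 4761, 196, 1521, 8281, 6084]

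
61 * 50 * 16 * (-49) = -2391200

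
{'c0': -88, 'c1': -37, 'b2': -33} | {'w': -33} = {'c0': -88, 'c1': -37, 'b2': -33, 'w': -33}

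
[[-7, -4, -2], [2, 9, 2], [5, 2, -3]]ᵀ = [[-7, 2, 5], [-4, 9, 2], [-2, 2, -3]]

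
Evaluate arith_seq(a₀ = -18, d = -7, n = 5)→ a_0 = -18 + 0*-7 = -18
a_1 = -18 + 1*-7 = -25
a_2 = -18 + 2*-7 = -32
...
= [-18, -25, -32, -39, -46]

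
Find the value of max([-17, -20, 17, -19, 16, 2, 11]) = 17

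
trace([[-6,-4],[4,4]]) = diagonal: (-6) + 4
= -2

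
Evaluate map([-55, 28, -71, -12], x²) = [3025, 784, 5041, 144]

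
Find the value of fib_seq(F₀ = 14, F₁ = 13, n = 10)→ F_2 = F_1 + F_0 = 27
F_3 = F_2 + F_1 = 40
F_4 = F_3 + F_2 = 67
...
= [14, 13, 27, 40, 67, 107, 174, 281, 455, 736]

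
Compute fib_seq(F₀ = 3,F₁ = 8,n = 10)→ F_2 = F_1 + F_0 = 11
F_3 = F_2 + F_1 = 19
F_4 = F_3 + F_2 = 30
...
= [3, 8, 11, 19, 30, 49, 79, 128, 207, 335]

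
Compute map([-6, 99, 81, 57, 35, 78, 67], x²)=(-6)²=36, (99)²=9801, (81)²=6561, (57)²=3249, (35)²=1225, (78)²=6084, (67)²=4489
= [36, 9801, 6561, 3249, 1225, 6084, 4489]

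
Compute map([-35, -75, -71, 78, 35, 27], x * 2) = -35*2=-70, -75*2=-150, -71*2=-142, 78*2=156, 35*2=70, 27*2=54
= [-70, -150, -142, 156, 70, 54]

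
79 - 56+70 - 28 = 65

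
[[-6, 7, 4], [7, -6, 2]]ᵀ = [[-6, 7], [7, -6], [4, 2]]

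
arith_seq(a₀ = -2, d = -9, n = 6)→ [-2, -11, -20, -29, -38, -47]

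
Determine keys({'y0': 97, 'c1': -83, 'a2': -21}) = ['y0', 'c1', 'a2']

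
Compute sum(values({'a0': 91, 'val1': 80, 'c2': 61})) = 232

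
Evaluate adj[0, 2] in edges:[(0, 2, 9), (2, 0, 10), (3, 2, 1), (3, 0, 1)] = 9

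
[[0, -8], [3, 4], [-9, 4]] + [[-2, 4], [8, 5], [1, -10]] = [[-2, -4], [11, 9], [-8, -6]]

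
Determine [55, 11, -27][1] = 11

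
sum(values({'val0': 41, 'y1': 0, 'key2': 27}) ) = 41 + 0 + 27
= 68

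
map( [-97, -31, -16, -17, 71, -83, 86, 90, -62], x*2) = [-194, -62, -32, -34, 142, -166, 172, 180, -124]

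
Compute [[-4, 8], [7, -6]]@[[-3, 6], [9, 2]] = C[0][0] = (-4)*(-3) + (8)*(9) = 84
C[0][1] = (-4)*(6) + (8)*(2) = -8
C[1][0] = (7)*(-3) + (-6)*(9) = -75
C[1][1] = (7)*(6) + (-6)*(2) = 30
= [[84, -8], [-75, 30]]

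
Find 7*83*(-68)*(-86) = 3397688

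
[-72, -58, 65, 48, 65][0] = -72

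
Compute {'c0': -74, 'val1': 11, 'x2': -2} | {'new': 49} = {'c0': -74, 'val1': 11, 'x2': -2, 'new': 49}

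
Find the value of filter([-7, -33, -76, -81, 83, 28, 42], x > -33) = keep x where x > -33: -7✓, -33✗, -76✗, -81✗, 83✓, 28✓, 42✓
= [-7, 83, 28, 42]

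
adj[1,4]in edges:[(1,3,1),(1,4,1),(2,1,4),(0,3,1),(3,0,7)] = 1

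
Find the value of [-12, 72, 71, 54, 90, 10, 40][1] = 72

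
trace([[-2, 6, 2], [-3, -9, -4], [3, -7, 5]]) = -6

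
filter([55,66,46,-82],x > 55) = keep x where x > 55: 55✗, 66✓, 46✗, -82✗
= [66]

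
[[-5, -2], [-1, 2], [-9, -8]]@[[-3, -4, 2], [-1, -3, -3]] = [[17, 26, -4], [1, -2, -8], [35, 60, 6]]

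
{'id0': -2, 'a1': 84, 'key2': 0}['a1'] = 84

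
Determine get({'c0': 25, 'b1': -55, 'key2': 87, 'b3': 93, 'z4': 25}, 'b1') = -55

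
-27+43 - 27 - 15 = -26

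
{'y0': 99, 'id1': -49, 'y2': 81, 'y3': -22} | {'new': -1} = {'y0': 99, 'id1': -49, 'y2': 81, 'y3': -22, 'new': -1}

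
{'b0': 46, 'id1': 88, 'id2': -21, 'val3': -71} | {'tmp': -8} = {'b0': 46, 'id1': 88, 'id2': -21, 'val3': -71, 'tmp': -8}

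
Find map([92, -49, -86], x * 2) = 92*2=184, -49*2=-98, -86*2=-172
= [184, -98, -172]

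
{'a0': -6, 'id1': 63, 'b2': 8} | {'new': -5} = {'a0': -6, 'id1': 63, 'b2': 8, 'new': -5}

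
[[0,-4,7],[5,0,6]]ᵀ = [[0, 5], [-4, 0], [7, 6]]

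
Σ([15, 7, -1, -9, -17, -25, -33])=-63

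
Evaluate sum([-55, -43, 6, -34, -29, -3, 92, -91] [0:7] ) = slice → [-55, -43, 6, -34, -29, -3, 92]
(-55) + (-43) + 6 + (-34) + (-29) + (-3) + 92
= -66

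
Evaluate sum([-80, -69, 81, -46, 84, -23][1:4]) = -34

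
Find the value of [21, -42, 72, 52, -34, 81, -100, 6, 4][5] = 81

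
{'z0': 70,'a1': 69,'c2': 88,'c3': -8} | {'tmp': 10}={'z0': 70, 'a1': 69, 'c2': 88, 'c3': -8, 'tmp': 10}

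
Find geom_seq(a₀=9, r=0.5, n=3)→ a_0 = 9*0.5^0 = 9.0
a_1 = 9*0.5^1 = 4.5
a_2 = 9*0.5^2 = 2.25
= [9.0, 4.5, 2.25]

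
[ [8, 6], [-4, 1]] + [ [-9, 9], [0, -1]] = [[-1, 15], [-4, 0]]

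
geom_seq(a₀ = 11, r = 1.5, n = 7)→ [11.0, 16.5, 24.75, 37.125, 55.6875, 83.53125, 125.296875]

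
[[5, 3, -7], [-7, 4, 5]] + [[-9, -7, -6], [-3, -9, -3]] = [[-4, -4, -13], [-10, -5, 2]]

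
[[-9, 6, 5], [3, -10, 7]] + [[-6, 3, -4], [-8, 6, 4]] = [[-15, 9, 1], [-5, -4, 11]]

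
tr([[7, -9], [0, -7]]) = diagonal: 7 + (-7)
= 0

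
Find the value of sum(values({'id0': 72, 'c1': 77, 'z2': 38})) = 187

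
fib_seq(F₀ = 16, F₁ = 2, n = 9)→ F_2 = F_1 + F_0 = 18
F_3 = F_2 + F_1 = 20
F_4 = F_3 + F_2 = 38
...
= [16, 2, 18, 20, 38, 58, 96, 154, 250]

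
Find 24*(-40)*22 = -21120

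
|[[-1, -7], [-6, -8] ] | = (-1)*(-8) - (-7)*(-6)
= -34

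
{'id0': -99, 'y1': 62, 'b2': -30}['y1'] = 62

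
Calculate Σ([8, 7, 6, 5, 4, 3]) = 33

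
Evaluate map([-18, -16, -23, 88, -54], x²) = [324, 256, 529, 7744, 2916]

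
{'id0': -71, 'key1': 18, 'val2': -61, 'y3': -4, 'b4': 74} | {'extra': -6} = {'id0': -71, 'key1': 18, 'val2': -61, 'y3': -4, 'b4': 74, 'extra': -6}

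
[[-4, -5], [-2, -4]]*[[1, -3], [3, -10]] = C[0][0] = (-4)*(1) + (-5)*(3) = -19
C[0][1] = (-4)*(-3) + (-5)*(-10) = 62
C[1][0] = (-2)*(1) + (-4)*(3) = -14
C[1][1] = (-2)*(-3) + (-4)*(-10) = 46
= [[-19, 62], [-14, 46]]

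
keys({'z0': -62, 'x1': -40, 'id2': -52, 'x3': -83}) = ['z0', 'x1', 'id2', 'x3']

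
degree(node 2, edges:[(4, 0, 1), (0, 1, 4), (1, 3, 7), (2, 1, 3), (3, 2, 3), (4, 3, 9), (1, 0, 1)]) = incident: (2,1), (3,2)
= 2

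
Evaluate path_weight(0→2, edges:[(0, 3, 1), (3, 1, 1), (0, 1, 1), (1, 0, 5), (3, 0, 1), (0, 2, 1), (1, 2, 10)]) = 1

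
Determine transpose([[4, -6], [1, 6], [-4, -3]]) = [[4, 1, -4], [-6, 6, -3]]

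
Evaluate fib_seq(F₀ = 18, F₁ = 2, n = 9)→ [18, 2, 20, 22, 42, 64, 106, 170, 276]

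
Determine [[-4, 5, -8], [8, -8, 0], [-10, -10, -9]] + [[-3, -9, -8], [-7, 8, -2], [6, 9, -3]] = [[-7, -4, -16], [1, 0, -2], [-4, -1, -12]]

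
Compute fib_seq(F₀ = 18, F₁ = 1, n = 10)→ F_2 = F_1 + F_0 = 19
F_3 = F_2 + F_1 = 20
F_4 = F_3 + F_2 = 39
...
= [18, 1, 19, 20, 39, 59, 98, 157, 255, 412]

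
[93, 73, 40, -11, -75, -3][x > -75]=[93, 73, 40, -11, -3]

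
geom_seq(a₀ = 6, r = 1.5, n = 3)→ [6.0, 9.0, 13.5]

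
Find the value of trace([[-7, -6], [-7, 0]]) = diagonal: (-7) + 0
= -7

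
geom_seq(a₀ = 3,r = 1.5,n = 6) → [3.0, 4.5, 6.75, 10.125, 15.1875, 22.78125]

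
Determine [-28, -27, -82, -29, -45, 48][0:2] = [-28, -27]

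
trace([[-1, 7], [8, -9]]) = diagonal: (-1) + (-9)
= -10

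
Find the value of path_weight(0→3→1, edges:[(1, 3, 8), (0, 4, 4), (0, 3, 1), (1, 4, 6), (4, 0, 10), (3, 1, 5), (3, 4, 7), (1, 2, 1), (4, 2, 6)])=w(0→3)=1 + w(3→1)=5
= 6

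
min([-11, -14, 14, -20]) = -20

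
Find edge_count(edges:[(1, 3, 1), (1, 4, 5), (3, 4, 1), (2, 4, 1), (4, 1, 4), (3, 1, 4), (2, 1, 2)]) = 7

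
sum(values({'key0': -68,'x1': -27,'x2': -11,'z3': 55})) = (-68) + (-27) + (-11) + 55
= -51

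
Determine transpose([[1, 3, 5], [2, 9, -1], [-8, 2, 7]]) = [[1, 2, -8], [3, 9, 2], [5, -1, 7]]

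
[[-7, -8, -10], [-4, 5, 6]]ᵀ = [[-7, -4], [-8, 5], [-10, 6]]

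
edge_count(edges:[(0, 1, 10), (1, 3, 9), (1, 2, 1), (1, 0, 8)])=4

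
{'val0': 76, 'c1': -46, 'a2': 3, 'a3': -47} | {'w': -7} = {'val0': 76, 'c1': -46, 'a2': 3, 'a3': -47, 'w': -7}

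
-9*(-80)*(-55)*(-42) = 1663200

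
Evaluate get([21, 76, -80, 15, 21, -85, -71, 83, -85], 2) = -80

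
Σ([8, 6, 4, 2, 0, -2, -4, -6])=8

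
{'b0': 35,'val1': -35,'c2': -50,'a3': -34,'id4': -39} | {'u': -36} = {'b0': 35, 'val1': -35, 'c2': -50, 'a3': -34, 'id4': -39, 'u': -36}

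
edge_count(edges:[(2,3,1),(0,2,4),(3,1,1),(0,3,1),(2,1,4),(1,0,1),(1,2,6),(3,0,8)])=8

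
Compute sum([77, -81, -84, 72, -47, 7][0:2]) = -4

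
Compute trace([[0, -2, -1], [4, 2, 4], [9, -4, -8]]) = diagonal: 0 + 2 + (-8)
= -6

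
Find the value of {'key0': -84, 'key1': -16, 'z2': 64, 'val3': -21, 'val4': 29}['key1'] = -16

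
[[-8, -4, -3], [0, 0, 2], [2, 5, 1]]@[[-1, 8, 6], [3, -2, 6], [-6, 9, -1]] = [[14, -83, -69], [-12, 18, -2], [7, 15, 41]]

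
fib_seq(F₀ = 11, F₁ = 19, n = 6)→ [11, 19, 30, 49, 79, 128]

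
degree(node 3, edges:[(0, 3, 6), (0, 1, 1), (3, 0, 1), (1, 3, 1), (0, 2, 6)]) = incident: (0,3), (3,0), (1,3)
= 3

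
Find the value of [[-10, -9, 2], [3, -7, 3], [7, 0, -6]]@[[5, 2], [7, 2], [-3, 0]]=C[0][0] = (-10)*(5) + (-9)*(7) + (2)*(-3) = -119
C[0][1] = (-10)*(2) + (-9)*(2) + (2)*(0) = -38
C[1][0] = (3)*(5) + (-7)*(7) + (3)*(-3) = -43
C[1][1] = (3)*(2) + (-7)*(2) + (3)*(0) = -8
C[2][0] = (7)*(5) + (0)*(7) + (-6)*(-3) = 53
C[2][1] = (7)*(2) + (0)*(2) + (-6)*(0) = 14
= [[-119, -38], [-43, -8], [53, 14]]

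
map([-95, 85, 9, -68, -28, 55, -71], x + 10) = [-85, 95, 19, -58, -18, 65, -61]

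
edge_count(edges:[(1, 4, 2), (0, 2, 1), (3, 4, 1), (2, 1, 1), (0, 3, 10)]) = 5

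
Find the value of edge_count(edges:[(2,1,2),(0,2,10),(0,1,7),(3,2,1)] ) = 4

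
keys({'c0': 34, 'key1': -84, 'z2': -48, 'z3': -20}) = ['c0', 'key1', 'z2', 'z3']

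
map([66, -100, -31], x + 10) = 66+10=76, -100+10=-90, -31+10=-21
= [76, -90, -21]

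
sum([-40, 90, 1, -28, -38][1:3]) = slice → [90, 1]
90 + 1
= 91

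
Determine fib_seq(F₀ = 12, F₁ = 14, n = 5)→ F_2 = F_1 + F_0 = 26
F_3 = F_2 + F_1 = 40
F_4 = F_3 + F_2 = 66
= [12, 14, 26, 40, 66]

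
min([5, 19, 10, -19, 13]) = -19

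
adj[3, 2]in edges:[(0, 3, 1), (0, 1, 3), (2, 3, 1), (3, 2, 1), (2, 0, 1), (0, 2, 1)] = 1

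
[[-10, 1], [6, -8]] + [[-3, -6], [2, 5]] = [[-13, -5], [8, -3]]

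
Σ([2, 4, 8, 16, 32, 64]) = 126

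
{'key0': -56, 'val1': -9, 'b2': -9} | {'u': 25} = {'key0': -56, 'val1': -9, 'b2': -9, 'u': 25}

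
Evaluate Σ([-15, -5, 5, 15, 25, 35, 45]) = 105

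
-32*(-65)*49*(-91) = -9274720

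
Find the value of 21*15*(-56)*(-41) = 723240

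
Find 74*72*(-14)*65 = -4848480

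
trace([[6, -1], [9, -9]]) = -3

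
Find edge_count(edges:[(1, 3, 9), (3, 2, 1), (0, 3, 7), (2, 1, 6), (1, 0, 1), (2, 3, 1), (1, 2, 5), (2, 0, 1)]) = 8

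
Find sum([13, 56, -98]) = -29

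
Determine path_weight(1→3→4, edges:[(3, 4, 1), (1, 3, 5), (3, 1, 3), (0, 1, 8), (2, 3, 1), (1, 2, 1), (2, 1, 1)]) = w(1→3)=5 + w(3→4)=1
= 6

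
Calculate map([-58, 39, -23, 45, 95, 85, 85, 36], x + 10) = [-48, 49, -13, 55, 105, 95, 95, 46]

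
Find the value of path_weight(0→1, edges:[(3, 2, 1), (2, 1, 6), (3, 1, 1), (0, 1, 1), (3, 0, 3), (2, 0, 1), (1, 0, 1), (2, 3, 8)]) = w(0→1)=1
= 1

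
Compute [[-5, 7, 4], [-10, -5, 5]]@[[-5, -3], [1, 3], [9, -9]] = [[68, 0], [90, -30]]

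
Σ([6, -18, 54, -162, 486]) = 6 + -18 + 54 + -162 + 486
= 366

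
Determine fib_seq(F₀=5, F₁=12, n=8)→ F_2 = F_1 + F_0 = 17
F_3 = F_2 + F_1 = 29
F_4 = F_3 + F_2 = 46
...
= [5, 12, 17, 29, 46, 75, 121, 196]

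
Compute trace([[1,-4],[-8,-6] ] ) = -5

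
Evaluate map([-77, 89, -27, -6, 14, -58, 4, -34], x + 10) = -77+10=-67, 89+10=99, -27+10=-17, -6+10=4, 14+10=24, -58+10=-48, 4+10=14, -34+10=-24
= [-67, 99, -17, 4, 24, -48, 14, -24]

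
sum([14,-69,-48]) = 14 + (-69) + (-48)
= -103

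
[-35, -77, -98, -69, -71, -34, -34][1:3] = [-77, -98]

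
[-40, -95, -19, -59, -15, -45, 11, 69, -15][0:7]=[-40, -95, -19, -59, -15, -45, 11]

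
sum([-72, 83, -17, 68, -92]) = -30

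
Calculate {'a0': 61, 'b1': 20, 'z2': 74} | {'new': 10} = {'a0': 61, 'b1': 20, 'z2': 74, 'new': 10}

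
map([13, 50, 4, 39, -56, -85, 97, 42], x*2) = [26, 100, 8, 78, -112, -170, 194, 84]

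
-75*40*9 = -27000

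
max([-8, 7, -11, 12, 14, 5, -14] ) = 14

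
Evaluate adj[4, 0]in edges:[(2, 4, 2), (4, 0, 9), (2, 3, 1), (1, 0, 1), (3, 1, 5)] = 9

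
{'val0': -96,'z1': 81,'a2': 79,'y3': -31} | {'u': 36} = {'val0': -96, 'z1': 81, 'a2': 79, 'y3': -31, 'u': 36}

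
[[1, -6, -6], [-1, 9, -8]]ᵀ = [[1, -1], [-6, 9], [-6, -8]]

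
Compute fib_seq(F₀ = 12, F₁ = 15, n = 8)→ [12, 15, 27, 42, 69, 111, 180, 291]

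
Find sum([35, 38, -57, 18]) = 34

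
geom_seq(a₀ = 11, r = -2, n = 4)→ [11, -22, 44, -88]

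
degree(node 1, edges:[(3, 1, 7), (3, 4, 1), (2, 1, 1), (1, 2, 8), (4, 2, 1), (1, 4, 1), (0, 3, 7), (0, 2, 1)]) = incident: (3,1), (2,1), (1,2), (1,4)
= 4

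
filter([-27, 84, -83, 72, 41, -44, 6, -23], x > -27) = keep x where x > -27: -27✗, 84✓, -83✗, 72✓, 41✓, -44✗, 6✓, -23✓
= [84, 72, 41, 6, -23]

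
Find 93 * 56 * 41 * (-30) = -6405840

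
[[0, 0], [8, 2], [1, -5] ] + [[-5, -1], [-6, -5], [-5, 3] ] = [[-5, -1], [2, -3], [-4, -2]]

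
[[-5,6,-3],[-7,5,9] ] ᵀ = [[-5, -7], [6, 5], [-3, 9]]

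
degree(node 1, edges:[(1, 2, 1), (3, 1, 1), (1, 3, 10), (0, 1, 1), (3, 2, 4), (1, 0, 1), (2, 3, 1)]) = 5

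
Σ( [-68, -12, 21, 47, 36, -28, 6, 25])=(-68) + (-12) + 21 + 47 + 36 + (-28) + 6 + 25
= 27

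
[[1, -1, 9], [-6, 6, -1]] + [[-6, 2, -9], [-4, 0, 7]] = [[-5, 1, 0], [-10, 6, 6]]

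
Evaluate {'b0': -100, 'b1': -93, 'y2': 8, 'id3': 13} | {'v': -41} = {'b0': -100, 'b1': -93, 'y2': 8, 'id3': 13, 'v': -41}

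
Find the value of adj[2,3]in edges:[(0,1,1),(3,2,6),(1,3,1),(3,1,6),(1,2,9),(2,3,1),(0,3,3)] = 1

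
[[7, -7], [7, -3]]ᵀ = [[7, 7], [-7, -3]]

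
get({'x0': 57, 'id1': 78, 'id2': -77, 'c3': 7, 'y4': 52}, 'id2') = -77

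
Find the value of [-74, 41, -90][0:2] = [-74, 41]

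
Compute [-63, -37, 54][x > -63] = [-37, 54]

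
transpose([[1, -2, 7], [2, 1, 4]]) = [[1, 2], [-2, 1], [7, 4]]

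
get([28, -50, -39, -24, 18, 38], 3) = -24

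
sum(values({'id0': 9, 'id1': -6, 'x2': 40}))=9 + (-6) + 40
= 43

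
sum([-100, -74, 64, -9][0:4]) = -119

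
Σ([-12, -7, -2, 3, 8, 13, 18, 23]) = 44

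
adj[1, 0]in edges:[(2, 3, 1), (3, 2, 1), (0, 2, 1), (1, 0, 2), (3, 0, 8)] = 2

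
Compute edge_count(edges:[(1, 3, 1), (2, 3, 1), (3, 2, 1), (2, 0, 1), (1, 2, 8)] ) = 5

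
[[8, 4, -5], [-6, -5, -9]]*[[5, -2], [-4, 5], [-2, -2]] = C[0][0] = (8)*(5) + (4)*(-4) + (-5)*(-2) = 34
C[0][1] = (8)*(-2) + (4)*(5) + (-5)*(-2) = 14
C[1][0] = (-6)*(5) + (-5)*(-4) + (-9)*(-2) = 8
C[1][1] = (-6)*(-2) + (-5)*(5) + (-9)*(-2) = 5
= [[34, 14], [8, 5]]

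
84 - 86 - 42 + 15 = -29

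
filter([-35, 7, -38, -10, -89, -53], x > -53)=[-35, 7, -38, -10]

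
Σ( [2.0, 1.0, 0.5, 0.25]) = 3.75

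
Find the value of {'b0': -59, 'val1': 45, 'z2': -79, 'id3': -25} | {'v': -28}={'b0': -59, 'val1': 45, 'z2': -79, 'id3': -25, 'v': -28}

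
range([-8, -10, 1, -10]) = 11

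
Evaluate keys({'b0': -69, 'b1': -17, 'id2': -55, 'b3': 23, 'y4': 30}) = ['b0', 'b1', 'id2', 'b3', 'y4']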